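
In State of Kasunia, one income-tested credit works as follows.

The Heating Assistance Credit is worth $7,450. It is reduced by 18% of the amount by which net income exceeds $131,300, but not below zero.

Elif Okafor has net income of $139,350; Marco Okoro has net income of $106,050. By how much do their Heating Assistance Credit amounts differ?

Elif ($139,350): Heating Assistance Credit: 18% of the $8,050 excess over $131,300 is $1,449; credit = $7,450 − $1,449 = $6,001.
Marco ($106,050): Heating Assistance Credit: $106,050 is at or below the $131,300 threshold, so the full $7,450 applies.
Difference: |$6,001 − $7,450| = $1,449.

$1,449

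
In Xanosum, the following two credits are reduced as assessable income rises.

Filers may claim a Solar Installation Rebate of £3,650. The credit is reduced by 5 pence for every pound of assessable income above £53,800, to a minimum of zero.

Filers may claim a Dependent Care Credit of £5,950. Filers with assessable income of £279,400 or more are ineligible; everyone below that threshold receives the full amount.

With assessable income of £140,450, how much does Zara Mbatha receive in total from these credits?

Solar Installation Rebate: 5% of the £86,650 excess over £53,800 is £4,332.50 ≥ base, so the credit is £0.
Dependent Care Credit: £140,450 is below the £279,400 cutoff, so the full £5,950 applies.
Total: £0 + £5,950 = £5,950.

£5,950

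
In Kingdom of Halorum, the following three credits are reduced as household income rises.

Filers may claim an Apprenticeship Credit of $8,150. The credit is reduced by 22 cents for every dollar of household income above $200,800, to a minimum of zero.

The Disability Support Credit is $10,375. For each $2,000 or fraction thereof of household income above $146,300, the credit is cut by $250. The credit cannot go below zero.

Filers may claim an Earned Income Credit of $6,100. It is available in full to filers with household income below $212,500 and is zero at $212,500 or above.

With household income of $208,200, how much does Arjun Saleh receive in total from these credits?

$15,247

Apprenticeship Credit: 22% of the $7,400 excess over $200,800 is $1,628; credit = $8,150 − $1,628 = $6,522.
Disability Support Credit: income exceeds $146,300 by $61,900, which is 31 full-or-partial $2,000 increments; reduction = 31 × $250 = $7,750, leaving $2,625.
Earned Income Credit: $208,200 is below the $212,500 cutoff, so the full $6,100 applies.
Total: $6,522 + $2,625 + $6,100 = $15,247.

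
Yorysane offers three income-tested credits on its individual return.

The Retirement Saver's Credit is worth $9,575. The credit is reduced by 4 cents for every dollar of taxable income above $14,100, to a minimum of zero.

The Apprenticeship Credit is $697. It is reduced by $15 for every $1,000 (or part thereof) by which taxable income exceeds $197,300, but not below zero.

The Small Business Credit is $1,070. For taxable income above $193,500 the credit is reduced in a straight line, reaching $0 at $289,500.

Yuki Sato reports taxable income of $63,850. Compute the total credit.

Retirement Saver's Credit: 4% of the $49,750 excess over $14,100 is $1,990; credit = $9,575 − $1,990 = $7,585.
Apprenticeship Credit: $63,850 is at or below the $197,300 threshold, so the full $697 applies.
Small Business Credit: $63,850 is at or below the $193,500 threshold, so the full $1,070 applies.
Total: $7,585 + $697 + $1,070 = $9,352.

$9,352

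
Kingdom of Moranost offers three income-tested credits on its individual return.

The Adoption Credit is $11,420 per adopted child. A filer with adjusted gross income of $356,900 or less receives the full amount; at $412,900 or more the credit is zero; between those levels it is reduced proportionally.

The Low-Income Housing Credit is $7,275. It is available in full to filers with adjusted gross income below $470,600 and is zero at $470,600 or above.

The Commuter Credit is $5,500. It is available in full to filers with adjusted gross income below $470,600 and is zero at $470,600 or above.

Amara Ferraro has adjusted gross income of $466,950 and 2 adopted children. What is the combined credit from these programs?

$12,775

Adoption Credit: base = 2 × $11,420 = $22,840. $466,950 is at or above $412,900, so the credit is $0.
Low-Income Housing Credit: $466,950 is below the $470,600 cutoff, so the full $7,275 applies.
Commuter Credit: $466,950 is below the $470,600 cutoff, so the full $5,500 applies.
Total: $0 + $7,275 + $5,500 = $12,775.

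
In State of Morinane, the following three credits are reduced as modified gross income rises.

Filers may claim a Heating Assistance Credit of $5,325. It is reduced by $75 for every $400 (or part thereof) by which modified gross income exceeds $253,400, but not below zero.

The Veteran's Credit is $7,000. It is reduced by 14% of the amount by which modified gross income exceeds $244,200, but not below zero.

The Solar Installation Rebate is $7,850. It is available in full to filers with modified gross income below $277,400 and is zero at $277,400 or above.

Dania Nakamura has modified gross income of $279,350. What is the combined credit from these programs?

$2,529

Heating Assistance Credit: income exceeds $253,400 by $25,950, which is 65 full-or-partial $400 increments; reduction = 65 × $75 = $4,875, leaving $450.
Veteran's Credit: 14% of the $35,150 excess over $244,200 is $4,921; credit = $7,000 − $4,921 = $2,079.
Solar Installation Rebate: $279,350 meets or exceeds the $277,400 cutoff, so the credit is $0.
Total: $450 + $2,079 + $0 = $2,529.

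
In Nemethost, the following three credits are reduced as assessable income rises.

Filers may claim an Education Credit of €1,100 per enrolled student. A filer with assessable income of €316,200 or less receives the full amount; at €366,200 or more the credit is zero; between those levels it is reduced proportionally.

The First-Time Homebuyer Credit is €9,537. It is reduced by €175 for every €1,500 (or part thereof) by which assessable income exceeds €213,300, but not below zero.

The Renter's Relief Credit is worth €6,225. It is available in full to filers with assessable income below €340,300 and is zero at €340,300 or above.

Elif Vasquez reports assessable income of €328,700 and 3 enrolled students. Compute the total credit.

€8,700

Education Credit: base = 3 × €1,100 = €3,300. €328,700 is €12,500 into a €50,000 phase-out range, leaving 37,500/50,000 of the credit: €3,300 × 37,500/50,000 = €2,475.
First-Time Homebuyer Credit: income exceeds €213,300 by €115,400 → 77 increments × €175 = €13,475 ≥ base, so the credit is €0.
Renter's Relief Credit: €328,700 is below the €340,300 cutoff, so the full €6,225 applies.
Total: €2,475 + €0 + €6,225 = €8,700.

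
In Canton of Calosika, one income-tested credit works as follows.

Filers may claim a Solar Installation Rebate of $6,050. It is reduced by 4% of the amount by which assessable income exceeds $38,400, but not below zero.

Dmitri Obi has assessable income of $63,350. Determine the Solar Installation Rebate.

$5,052

Solar Installation Rebate: 4% of the $24,950 excess over $38,400 is $998; credit = $6,050 − $998 = $5,052.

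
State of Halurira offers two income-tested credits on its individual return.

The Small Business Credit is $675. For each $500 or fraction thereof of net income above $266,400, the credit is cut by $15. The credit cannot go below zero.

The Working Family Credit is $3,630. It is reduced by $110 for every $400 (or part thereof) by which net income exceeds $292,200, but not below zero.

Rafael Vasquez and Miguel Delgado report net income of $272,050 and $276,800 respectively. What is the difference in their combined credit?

$135

Rafael ($272,050): Small Business Credit: income exceeds $266,400 by $5,650, which is 12 full-or-partial $500 increments; reduction = 12 × $15 = $180, leaving $495. Working Family Credit: $272,050 is at or below the $292,200 threshold, so the full $3,630 applies. total $495 + $3,630 = $4,125
Miguel ($276,800): Small Business Credit: income exceeds $266,400 by $10,400, which is 21 full-or-partial $500 increments; reduction = 21 × $15 = $315, leaving $360. Working Family Credit: $276,800 is at or below the $292,200 threshold, so the full $3,630 applies. total $360 + $3,630 = $3,990
Difference: |$4,125 − $3,990| = $135.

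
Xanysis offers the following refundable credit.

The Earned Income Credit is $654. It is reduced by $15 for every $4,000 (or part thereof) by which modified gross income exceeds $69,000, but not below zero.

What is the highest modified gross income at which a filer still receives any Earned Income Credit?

$241,000

After 43 increments the reduction is 43 × $15 = $645, leaving $9; one more increment wipes it out. Increment 43 ends at excess 43 × $4,000 = $172,000, so the highest qualifying income is $69,000 + $172,000 = $241,000.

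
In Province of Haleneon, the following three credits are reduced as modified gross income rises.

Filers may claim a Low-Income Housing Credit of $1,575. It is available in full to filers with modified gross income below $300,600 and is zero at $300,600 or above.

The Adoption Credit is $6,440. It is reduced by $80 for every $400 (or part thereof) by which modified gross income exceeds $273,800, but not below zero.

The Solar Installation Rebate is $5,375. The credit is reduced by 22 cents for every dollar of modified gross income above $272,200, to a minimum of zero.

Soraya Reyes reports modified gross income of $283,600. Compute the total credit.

$8,882

Low-Income Housing Credit: $283,600 is below the $300,600 cutoff, so the full $1,575 applies.
Adoption Credit: income exceeds $273,800 by $9,800, which is 25 full-or-partial $400 increments; reduction = 25 × $80 = $2,000, leaving $4,440.
Solar Installation Rebate: 22% of the $11,400 excess over $272,200 is $2,508; credit = $5,375 − $2,508 = $2,867.
Total: $1,575 + $4,440 + $2,867 = $8,882.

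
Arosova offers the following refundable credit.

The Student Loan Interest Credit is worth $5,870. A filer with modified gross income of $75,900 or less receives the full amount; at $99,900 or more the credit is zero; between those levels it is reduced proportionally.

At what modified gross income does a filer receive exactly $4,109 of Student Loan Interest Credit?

$83,100

$4,109 is 4,109/5,870 of the full $5,870, so 1,761/5,870 of the $24,000 range has been used: income = $75,900 + $24,000 × 1,761/5,870 = $83,100.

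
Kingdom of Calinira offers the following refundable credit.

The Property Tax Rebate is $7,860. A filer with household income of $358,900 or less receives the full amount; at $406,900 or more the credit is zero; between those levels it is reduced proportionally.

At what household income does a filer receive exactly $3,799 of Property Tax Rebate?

$383,700

$3,799 is 3,799/7,860 of the full $7,860, so 4,061/7,860 of the $48,000 range has been used: income = $358,900 + $48,000 × 4,061/7,860 = $383,700.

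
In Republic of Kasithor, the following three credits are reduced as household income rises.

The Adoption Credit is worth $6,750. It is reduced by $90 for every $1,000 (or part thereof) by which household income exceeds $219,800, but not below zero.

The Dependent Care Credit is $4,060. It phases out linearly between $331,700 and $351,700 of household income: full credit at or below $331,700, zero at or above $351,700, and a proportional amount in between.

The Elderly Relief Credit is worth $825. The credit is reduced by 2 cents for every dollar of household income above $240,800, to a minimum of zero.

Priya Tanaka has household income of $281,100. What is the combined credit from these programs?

$5,249

Adoption Credit: income exceeds $219,800 by $61,300, which is 62 full-or-partial $1,000 increments; reduction = 62 × $90 = $5,580, leaving $1,170.
Dependent Care Credit: $281,100 is at or below the $331,700 threshold, so the full $4,060 applies.
Elderly Relief Credit: 2% of the $40,300 excess over $240,800 is $806; credit = $825 − $806 = $19.
Total: $1,170 + $4,060 + $19 = $5,249.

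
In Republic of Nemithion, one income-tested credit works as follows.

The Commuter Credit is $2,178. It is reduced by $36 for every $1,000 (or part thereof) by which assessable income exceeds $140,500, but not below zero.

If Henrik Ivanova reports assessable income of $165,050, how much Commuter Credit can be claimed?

$1,278

Commuter Credit: income exceeds $140,500 by $24,550, which is 25 full-or-partial $1,000 increments; reduction = 25 × $36 = $900, leaving $1,278.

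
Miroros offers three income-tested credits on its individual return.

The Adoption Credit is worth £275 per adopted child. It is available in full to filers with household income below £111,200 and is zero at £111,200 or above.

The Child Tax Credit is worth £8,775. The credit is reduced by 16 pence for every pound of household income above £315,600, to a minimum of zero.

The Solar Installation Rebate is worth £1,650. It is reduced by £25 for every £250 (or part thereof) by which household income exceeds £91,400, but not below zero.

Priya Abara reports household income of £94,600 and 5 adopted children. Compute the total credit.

Adoption Credit: base = 5 × £275 = £1,375. £94,600 is below the £111,200 cutoff, so the full £1,375 applies.
Child Tax Credit: £94,600 is at or below the £315,600 threshold, so the full £8,775 applies.
Solar Installation Rebate: income exceeds £91,400 by £3,200, which is 13 full-or-partial £250 increments; reduction = 13 × £25 = £325, leaving £1,325.
Total: £1,375 + £8,775 + £1,325 = £11,475.

£11,475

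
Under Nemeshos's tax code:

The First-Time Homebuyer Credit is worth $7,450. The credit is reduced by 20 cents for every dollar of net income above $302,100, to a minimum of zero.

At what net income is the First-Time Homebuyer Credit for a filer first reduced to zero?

The credit falls by 20% of each dollar above $302,100, so it reaches zero when the excess is $7,450 / 20% = $37,250: income = $302,100 + $37,250 = $339,350.

$339,350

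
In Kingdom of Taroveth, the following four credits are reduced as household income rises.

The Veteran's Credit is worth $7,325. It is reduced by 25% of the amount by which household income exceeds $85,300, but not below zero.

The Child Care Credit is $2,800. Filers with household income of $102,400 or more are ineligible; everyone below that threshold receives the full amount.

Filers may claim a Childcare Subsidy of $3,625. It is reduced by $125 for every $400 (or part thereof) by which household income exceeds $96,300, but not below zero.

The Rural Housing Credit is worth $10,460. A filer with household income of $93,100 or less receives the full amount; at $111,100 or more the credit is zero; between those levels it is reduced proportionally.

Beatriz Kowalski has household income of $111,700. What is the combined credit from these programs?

$725

Veteran's Credit: 25% of the $26,400 excess over $85,300 is $6,600; credit = $7,325 − $6,600 = $725.
Child Care Credit: $111,700 meets or exceeds the $102,400 cutoff, so the credit is $0.
Childcare Subsidy: income exceeds $96,300 by $15,400 → 39 increments × $125 = $4,875 ≥ base, so the credit is $0.
Rural Housing Credit: $111,700 is at or above $111,100, so the credit is $0.
Total: $725 + $0 + $0 + $0 = $725.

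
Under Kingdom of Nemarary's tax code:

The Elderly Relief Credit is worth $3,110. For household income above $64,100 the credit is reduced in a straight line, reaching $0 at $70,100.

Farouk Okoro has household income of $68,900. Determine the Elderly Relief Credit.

$622

Elderly Relief Credit: $68,900 is $4,800 into a $6,000 phase-out range, leaving 1,200/6,000 of the credit: $3,110 × 1,200/6,000 = $622.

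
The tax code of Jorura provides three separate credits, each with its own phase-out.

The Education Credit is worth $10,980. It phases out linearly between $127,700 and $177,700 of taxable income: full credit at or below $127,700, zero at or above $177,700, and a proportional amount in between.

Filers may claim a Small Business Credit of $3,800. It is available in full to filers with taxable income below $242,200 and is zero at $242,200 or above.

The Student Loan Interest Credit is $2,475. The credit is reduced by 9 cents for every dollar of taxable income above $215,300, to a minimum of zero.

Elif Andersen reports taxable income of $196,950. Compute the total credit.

Education Credit: $196,950 is at or above $177,700, so the credit is $0.
Small Business Credit: $196,950 is below the $242,200 cutoff, so the full $3,800 applies.
Student Loan Interest Credit: $196,950 is at or below the $215,300 threshold, so the full $2,475 applies.
Total: $0 + $3,800 + $2,475 = $6,275.

$6,275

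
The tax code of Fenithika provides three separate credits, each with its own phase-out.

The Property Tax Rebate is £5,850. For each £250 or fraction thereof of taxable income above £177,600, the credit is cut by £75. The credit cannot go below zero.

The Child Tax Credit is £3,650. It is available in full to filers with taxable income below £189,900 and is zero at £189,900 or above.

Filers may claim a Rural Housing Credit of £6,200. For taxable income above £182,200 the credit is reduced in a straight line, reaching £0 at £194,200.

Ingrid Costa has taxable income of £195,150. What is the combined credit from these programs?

£525

Property Tax Rebate: income exceeds £177,600 by £17,550, which is 71 full-or-partial £250 increments; reduction = 71 × £75 = £5,325, leaving £525.
Child Tax Credit: £195,150 meets or exceeds the £189,900 cutoff, so the credit is £0.
Rural Housing Credit: £195,150 is at or above £194,200, so the credit is £0.
Total: £525 + £0 + £0 = £525.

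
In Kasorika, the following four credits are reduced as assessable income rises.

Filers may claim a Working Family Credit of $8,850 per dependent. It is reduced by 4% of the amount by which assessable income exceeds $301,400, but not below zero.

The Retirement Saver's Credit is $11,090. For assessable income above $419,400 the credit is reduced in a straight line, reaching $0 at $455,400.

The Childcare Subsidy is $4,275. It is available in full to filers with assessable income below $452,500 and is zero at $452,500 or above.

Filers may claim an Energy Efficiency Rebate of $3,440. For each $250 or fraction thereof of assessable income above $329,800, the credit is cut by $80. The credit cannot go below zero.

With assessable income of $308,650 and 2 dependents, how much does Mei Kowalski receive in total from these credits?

Working Family Credit: base = 2 × $8,850 = $17,700. 4% of the $7,250 excess over $301,400 is $290; credit = $17,700 − $290 = $17,410.
Retirement Saver's Credit: $308,650 is at or below the $419,400 threshold, so the full $11,090 applies.
Childcare Subsidy: $308,650 is below the $452,500 cutoff, so the full $4,275 applies.
Energy Efficiency Rebate: $308,650 is at or below the $329,800 threshold, so the full $3,440 applies.
Total: $17,410 + $11,090 + $4,275 + $3,440 = $36,215.

$36,215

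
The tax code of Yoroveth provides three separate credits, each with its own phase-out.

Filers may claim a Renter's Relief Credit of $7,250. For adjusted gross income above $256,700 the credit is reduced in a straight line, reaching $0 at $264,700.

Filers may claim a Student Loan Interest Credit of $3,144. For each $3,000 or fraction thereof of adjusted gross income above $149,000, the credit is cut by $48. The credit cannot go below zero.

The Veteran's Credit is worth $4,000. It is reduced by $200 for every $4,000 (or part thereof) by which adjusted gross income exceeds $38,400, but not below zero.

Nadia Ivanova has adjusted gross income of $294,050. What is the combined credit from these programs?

$792

Renter's Relief Credit: $294,050 is at or above $264,700, so the credit is $0.
Student Loan Interest Credit: income exceeds $149,000 by $145,050, which is 49 full-or-partial $3,000 increments; reduction = 49 × $48 = $2,352, leaving $792.
Veteran's Credit: income exceeds $38,400 by $255,650 → 64 increments × $200 = $12,800 ≥ base, so the credit is $0.
Total: $0 + $792 + $0 = $792.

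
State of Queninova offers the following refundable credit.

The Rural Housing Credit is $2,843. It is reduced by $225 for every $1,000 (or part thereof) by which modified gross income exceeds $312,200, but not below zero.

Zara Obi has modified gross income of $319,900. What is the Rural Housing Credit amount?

Rural Housing Credit: income exceeds $312,200 by $7,700, which is 8 full-or-partial $1,000 increments; reduction = 8 × $225 = $1,800, leaving $1,043.

$1,043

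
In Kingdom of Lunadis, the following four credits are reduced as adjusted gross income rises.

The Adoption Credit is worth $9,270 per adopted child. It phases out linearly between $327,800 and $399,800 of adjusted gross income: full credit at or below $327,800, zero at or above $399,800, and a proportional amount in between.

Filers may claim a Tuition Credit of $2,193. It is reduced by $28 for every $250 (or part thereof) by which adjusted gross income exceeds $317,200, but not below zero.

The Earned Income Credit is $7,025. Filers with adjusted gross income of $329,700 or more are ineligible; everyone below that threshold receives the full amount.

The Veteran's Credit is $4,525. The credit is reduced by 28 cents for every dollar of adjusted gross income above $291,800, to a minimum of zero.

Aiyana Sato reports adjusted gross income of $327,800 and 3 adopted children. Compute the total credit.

$35,824

Adoption Credit: base = 3 × $9,270 = $27,810. $327,800 is at or below the $327,800 threshold, so the full $27,810 applies.
Tuition Credit: income exceeds $317,200 by $10,600, which is 43 full-or-partial $250 increments; reduction = 43 × $28 = $1,204, leaving $989.
Earned Income Credit: $327,800 is below the $329,700 cutoff, so the full $7,025 applies.
Veteran's Credit: 28% of the $36,000 excess over $291,800 is $10,080 ≥ base, so the credit is $0.
Total: $27,810 + $989 + $7,025 + $0 = $35,824.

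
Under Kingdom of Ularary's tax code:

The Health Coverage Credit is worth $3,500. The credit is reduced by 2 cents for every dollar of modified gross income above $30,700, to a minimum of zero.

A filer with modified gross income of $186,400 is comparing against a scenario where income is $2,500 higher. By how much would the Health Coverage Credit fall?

At $186,400 — 2% of the $155,700 excess over $30,700 is $3,114; credit = $3,500 − $3,114 = $386.
At $188,900 — 2% of the $158,200 excess over $30,700 is $3,164; credit = $3,500 − $3,164 = $336.
Lost: $386 − $336 = $50.

$50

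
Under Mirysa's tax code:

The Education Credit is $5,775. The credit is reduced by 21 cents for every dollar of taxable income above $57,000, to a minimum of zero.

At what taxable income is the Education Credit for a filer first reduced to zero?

$84,500

The credit falls by 21% of each dollar above $57,000, so it reaches zero when the excess is $5,775 / 21% = $27,500: income = $57,000 + $27,500 = $84,500.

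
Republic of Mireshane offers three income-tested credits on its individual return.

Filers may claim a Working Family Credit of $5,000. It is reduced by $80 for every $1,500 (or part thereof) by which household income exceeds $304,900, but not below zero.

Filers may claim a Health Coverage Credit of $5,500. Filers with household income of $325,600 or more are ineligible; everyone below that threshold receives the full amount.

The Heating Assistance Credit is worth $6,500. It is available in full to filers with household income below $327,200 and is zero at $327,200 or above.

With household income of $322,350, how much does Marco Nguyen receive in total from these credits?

$16,040

Working Family Credit: income exceeds $304,900 by $17,450, which is 12 full-or-partial $1,500 increments; reduction = 12 × $80 = $960, leaving $4,040.
Health Coverage Credit: $322,350 is below the $325,600 cutoff, so the full $5,500 applies.
Heating Assistance Credit: $322,350 is below the $327,200 cutoff, so the full $6,500 applies.
Total: $4,040 + $5,500 + $6,500 = $16,040.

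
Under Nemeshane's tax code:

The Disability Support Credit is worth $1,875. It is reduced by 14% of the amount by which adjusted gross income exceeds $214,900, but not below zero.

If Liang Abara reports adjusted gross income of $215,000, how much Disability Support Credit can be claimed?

Disability Support Credit: 14% of the $100 excess over $214,900 is $14; credit = $1,875 − $14 = $1,861.

$1,861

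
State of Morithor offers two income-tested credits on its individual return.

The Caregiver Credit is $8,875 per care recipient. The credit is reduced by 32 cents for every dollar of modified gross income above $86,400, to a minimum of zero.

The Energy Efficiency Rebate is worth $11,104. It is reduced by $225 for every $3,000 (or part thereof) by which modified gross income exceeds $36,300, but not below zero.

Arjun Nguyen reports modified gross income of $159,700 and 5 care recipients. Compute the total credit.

$22,573

Caregiver Credit: base = 5 × $8,875 = $44,375. 32% of the $73,300 excess over $86,400 is $23,456; credit = $44,375 − $23,456 = $20,919.
Energy Efficiency Rebate: income exceeds $36,300 by $123,400, which is 42 full-or-partial $3,000 increments; reduction = 42 × $225 = $9,450, leaving $1,654.
Total: $20,919 + $1,654 = $22,573.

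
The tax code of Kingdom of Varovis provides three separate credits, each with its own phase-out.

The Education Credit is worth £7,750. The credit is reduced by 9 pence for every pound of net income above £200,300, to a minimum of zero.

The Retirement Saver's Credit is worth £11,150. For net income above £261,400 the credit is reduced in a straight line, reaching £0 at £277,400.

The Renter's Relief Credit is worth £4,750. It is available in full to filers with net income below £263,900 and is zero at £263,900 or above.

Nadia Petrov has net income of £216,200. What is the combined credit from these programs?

£22,219

Education Credit: 9% of the £15,900 excess over £200,300 is £1,431; credit = £7,750 − £1,431 = £6,319.
Retirement Saver's Credit: £216,200 is at or below the £261,400 threshold, so the full £11,150 applies.
Renter's Relief Credit: £216,200 is below the £263,900 cutoff, so the full £4,750 applies.
Total: £6,319 + £11,150 + £4,750 = £22,219.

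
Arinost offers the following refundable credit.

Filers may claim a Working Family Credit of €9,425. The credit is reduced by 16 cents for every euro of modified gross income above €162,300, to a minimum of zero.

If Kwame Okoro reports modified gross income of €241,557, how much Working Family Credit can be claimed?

€0

Working Family Credit: 16% of the €79,257 excess over €162,300 is €12,681.12 ≥ base, so the credit is €0.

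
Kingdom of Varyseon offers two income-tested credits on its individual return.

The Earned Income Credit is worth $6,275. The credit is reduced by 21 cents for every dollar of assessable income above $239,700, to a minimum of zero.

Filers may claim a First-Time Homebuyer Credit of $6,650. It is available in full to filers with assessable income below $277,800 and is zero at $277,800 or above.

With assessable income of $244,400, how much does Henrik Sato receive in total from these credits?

$11,938

Earned Income Credit: 21% of the $4,700 excess over $239,700 is $987; credit = $6,275 − $987 = $5,288.
First-Time Homebuyer Credit: $244,400 is below the $277,800 cutoff, so the full $6,650 applies.
Total: $5,288 + $6,650 = $11,938.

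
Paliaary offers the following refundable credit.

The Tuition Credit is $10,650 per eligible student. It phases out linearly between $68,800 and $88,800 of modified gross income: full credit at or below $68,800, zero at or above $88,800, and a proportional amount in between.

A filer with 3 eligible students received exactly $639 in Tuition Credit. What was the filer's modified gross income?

Full credit = 3 × $10,650 = $31,950.
$639 is 639/31,950 of the full $31,950, so 31,311/31,950 of the $20,000 range has been used: income = $68,800 + $20,000 × 31,311/31,950 = $88,400.

$88,400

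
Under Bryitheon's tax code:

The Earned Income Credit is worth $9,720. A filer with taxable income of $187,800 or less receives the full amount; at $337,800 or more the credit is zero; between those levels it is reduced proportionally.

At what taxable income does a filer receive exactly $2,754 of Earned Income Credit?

$2,754 is 2,754/9,720 of the full $9,720, so 6,966/9,720 of the $150,000 range has been used: income = $187,800 + $150,000 × 6,966/9,720 = $295,300.

$295,300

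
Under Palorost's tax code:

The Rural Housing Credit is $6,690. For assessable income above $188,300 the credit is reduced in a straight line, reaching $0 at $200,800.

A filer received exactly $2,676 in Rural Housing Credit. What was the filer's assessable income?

$2,676 is 2,676/6,690 of the full $6,690, so 4,014/6,690 of the $12,500 range has been used: income = $188,300 + $12,500 × 4,014/6,690 = $195,800.

$195,800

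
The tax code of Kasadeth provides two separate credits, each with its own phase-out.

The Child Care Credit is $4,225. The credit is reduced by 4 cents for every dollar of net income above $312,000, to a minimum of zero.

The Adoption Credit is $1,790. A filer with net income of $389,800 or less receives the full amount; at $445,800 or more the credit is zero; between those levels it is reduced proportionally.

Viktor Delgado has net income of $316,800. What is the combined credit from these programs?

Child Care Credit: 4% of the $4,800 excess over $312,000 is $192; credit = $4,225 − $192 = $4,033.
Adoption Credit: $316,800 is at or below the $389,800 threshold, so the full $1,790 applies.
Total: $4,033 + $1,790 = $5,823.

$5,823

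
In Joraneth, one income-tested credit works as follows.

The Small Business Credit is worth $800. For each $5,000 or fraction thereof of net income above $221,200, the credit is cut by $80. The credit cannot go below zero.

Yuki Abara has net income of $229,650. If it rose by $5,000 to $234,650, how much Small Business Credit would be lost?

At $229,650 — income exceeds $221,200 by $8,450, which is 2 full-or-partial $5,000 increments; reduction = 2 × $80 = $160, leaving $640.
At $234,650 — income exceeds $221,200 by $13,450, which is 3 full-or-partial $5,000 increments; reduction = 3 × $80 = $240, leaving $560.
Lost: $640 − $560 = $80.

$80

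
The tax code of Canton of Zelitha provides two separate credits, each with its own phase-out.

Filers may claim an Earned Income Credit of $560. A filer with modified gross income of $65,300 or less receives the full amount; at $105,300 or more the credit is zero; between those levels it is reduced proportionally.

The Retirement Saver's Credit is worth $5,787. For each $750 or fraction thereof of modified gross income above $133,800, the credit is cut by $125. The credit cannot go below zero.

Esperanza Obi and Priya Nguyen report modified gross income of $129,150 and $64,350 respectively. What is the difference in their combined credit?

Esperanza ($129,150): Earned Income Credit: $129,150 is at or above $105,300, so the credit is $0. Retirement Saver's Credit: $129,150 is at or below the $133,800 threshold, so the full $5,787 applies. total $0 + $5,787 = $5,787
Priya ($64,350): Earned Income Credit: $64,350 is at or below the $65,300 threshold, so the full $560 applies. Retirement Saver's Credit: $64,350 is at or below the $133,800 threshold, so the full $5,787 applies. total $560 + $5,787 = $6,347
Difference: |$5,787 − $6,347| = $560.

$560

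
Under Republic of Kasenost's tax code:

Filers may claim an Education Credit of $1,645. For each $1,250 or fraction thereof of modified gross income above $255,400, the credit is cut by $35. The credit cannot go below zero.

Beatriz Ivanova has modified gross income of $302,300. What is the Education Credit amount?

Education Credit: income exceeds $255,400 by $46,900, which is 38 full-or-partial $1,250 increments; reduction = 38 × $35 = $1,330, leaving $315.

$315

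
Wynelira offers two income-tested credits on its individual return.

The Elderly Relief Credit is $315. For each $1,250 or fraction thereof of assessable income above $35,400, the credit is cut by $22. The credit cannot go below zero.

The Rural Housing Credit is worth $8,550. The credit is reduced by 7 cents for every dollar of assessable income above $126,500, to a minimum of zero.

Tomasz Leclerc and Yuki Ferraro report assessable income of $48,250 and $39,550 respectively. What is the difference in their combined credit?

Tomasz ($48,250): Elderly Relief Credit: income exceeds $35,400 by $12,850, which is 11 full-or-partial $1,250 increments; reduction = 11 × $22 = $242, leaving $73. Rural Housing Credit: $48,250 is at or below the $126,500 threshold, so the full $8,550 applies. total $73 + $8,550 = $8,623
Yuki ($39,550): Elderly Relief Credit: income exceeds $35,400 by $4,150, which is 4 full-or-partial $1,250 increments; reduction = 4 × $22 = $88, leaving $227. Rural Housing Credit: $39,550 is at or below the $126,500 threshold, so the full $8,550 applies. total $227 + $8,550 = $8,777
Difference: |$8,623 − $8,777| = $154.

$154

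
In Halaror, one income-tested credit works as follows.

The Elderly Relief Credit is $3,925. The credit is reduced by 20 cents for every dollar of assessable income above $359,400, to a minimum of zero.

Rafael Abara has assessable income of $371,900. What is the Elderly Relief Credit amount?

$1,425

Elderly Relief Credit: 20% of the $12,500 excess over $359,400 is $2,500; credit = $3,925 − $2,500 = $1,425.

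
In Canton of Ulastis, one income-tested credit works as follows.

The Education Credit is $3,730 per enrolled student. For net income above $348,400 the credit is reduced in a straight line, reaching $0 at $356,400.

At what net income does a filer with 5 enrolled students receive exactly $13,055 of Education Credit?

$350,800

Full credit = 5 × $3,730 = $18,650.
$13,055 is 13,055/18,650 of the full $18,650, so 5,595/18,650 of the $8,000 range has been used: income = $348,400 + $8,000 × 5,595/18,650 = $350,800.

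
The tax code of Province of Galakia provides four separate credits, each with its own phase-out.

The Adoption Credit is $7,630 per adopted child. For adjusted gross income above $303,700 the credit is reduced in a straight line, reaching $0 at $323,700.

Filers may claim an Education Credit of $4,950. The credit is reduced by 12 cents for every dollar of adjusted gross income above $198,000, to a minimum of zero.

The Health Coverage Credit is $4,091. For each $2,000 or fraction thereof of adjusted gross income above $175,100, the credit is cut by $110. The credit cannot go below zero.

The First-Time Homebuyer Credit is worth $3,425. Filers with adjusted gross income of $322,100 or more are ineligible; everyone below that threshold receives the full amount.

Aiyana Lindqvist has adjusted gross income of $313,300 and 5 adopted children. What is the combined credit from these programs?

$23,263

Adoption Credit: base = 5 × $7,630 = $38,150. $313,300 is $9,600 into a $20,000 phase-out range, leaving 10,400/20,000 of the credit: $38,150 × 10,400/20,000 = $19,838.
Education Credit: 12% of the $115,300 excess over $198,000 is $13,836 ≥ base, so the credit is $0.
Health Coverage Credit: income exceeds $175,100 by $138,200 → 70 increments × $110 = $7,700 ≥ base, so the credit is $0.
First-Time Homebuyer Credit: $313,300 is below the $322,100 cutoff, so the full $3,425 applies.
Total: $19,838 + $0 + $0 + $3,425 = $23,263.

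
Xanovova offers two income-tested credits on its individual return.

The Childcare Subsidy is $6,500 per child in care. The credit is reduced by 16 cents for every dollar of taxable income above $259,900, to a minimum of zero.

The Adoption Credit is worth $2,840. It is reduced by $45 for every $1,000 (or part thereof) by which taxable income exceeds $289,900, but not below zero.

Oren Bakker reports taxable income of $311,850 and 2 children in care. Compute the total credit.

Childcare Subsidy: base = 2 × $6,500 = $13,000. 16% of the $51,950 excess over $259,900 is $8,312; credit = $13,000 − $8,312 = $4,688.
Adoption Credit: income exceeds $289,900 by $21,950, which is 22 full-or-partial $1,000 increments; reduction = 22 × $45 = $990, leaving $1,850.
Total: $4,688 + $1,850 = $6,538.

$6,538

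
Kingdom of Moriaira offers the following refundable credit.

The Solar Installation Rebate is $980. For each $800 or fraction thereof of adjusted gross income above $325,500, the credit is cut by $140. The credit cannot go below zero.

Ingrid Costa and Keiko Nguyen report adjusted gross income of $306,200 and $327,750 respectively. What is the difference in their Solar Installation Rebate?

Ingrid ($306,200): Solar Installation Rebate: $306,200 is at or below the $325,500 threshold, so the full $980 applies.
Keiko ($327,750): Solar Installation Rebate: income exceeds $325,500 by $2,250, which is 3 full-or-partial $800 increments; reduction = 3 × $140 = $420, leaving $560.
Difference: |$980 − $560| = $420.

$420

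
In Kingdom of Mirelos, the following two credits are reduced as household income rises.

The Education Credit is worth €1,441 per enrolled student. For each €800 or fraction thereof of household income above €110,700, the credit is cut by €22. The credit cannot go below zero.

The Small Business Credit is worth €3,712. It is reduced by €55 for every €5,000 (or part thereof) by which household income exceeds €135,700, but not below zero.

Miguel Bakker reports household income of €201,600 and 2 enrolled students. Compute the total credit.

€3,316

Education Credit: base = 2 × €1,441 = €2,882. income exceeds €110,700 by €90,900, which is 114 full-or-partial €800 increments; reduction = 114 × €22 = €2,508, leaving €374.
Small Business Credit: income exceeds €135,700 by €65,900, which is 14 full-or-partial €5,000 increments; reduction = 14 × €55 = €770, leaving €2,942.
Total: €374 + €2,942 = €3,316.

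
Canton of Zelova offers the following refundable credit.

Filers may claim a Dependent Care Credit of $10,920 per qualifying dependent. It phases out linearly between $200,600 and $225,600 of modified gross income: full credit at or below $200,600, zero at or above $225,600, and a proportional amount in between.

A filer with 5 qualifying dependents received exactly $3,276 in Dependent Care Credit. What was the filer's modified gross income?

$224,100

Full credit = 5 × $10,920 = $54,600.
$3,276 is 3,276/54,600 of the full $54,600, so 51,324/54,600 of the $25,000 range has been used: income = $200,600 + $25,000 × 51,324/54,600 = $224,100.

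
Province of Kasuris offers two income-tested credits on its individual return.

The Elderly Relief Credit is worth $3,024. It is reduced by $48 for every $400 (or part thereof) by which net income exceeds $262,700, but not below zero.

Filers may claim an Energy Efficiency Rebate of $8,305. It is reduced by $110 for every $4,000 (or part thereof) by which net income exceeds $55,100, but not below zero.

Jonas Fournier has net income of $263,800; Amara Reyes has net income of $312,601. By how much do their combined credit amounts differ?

$4,200

Jonas ($263,800): Elderly Relief Credit: income exceeds $262,700 by $1,100, which is 3 full-or-partial $400 increments; reduction = 3 × $48 = $144, leaving $2,880. Energy Efficiency Rebate: income exceeds $55,100 by $208,700, which is 53 full-or-partial $4,000 increments; reduction = 53 × $110 = $5,830, leaving $2,475. total $2,880 + $2,475 = $5,355
Amara ($312,601): Elderly Relief Credit: income exceeds $262,700 by $49,901 → 125 increments × $48 = $6,000 ≥ base, so the credit is $0. Energy Efficiency Rebate: income exceeds $55,100 by $257,501, which is 65 full-or-partial $4,000 increments; reduction = 65 × $110 = $7,150, leaving $1,155. total $0 + $1,155 = $1,155
Difference: |$5,355 − $1,155| = $4,200.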